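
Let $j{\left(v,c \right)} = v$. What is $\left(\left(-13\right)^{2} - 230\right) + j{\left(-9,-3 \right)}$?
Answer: $-70$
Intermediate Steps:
$\left(\left(-13\right)^{2} - 230\right) + j{\left(-9,-3 \right)} = \left(\left(-13\right)^{2} - 230\right) - 9 = \left(169 - 230\right) - 9 = -61 - 9 = -70$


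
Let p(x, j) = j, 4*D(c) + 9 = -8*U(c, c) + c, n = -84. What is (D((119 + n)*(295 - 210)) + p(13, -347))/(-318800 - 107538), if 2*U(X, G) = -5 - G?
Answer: -6749/852676 ≈ -0.0079151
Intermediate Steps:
U(X, G) = -5/2 - G/2 (U(X, G) = (-5 - G)/2 = -5/2 - G/2)
D(c) = 11/4 + 5*c/4 (D(c) = -9/4 + (-8*(-5/2 - c/2) + c)/4 = -9/4 + ((20 + 4*c) + c)/4 = -9/4 + (20 + 5*c)/4 = -9/4 + (5 + 5*c/4) = 11/4 + 5*c/4)
(D((119 + n)*(295 - 210)) + p(13, -347))/(-318800 - 107538) = ((11/4 + 5*((119 - 84)*(295 - 210))/4) - 347)/(-318800 - 107538) = ((11/4 + 5*(35*85)/4) - 347)/(-426338) = ((11/4 + (5/4)*2975) - 347)*(-1/426338) = ((11/4 + 14875/4) - 347)*(-1/426338) = (7443/2 - 347)*(-1/426338) = (6749/2)*(-1/426338) = -6749/852676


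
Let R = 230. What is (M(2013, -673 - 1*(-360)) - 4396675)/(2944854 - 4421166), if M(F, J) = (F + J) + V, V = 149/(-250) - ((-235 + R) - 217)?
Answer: 1098688399/369078000 ≈ 2.9768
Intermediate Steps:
V = 55351/250 (V = 149/(-250) - ((-235 + 230) - 217) = 149*(-1/250) - (-5 - 217) = -149/250 - 1*(-222) = -149/250 + 222 = 55351/250 ≈ 221.40)
M(F, J) = 55351/250 + F + J (M(F, J) = (F + J) + 55351/250 = 55351/250 + F + J)
(M(2013, -673 - 1*(-360)) - 4396675)/(2944854 - 4421166) = ((55351/250 + 2013 + (-673 - 1*(-360))) - 4396675)/(2944854 - 4421166) = ((55351/250 + 2013 + (-673 + 360)) - 4396675)/(-1476312) = ((55351/250 + 2013 - 313) - 4396675)*(-1/1476312) = (480351/250 - 4396675)*(-1/1476312) = -1098688399/250*(-1/1476312) = 1098688399/369078000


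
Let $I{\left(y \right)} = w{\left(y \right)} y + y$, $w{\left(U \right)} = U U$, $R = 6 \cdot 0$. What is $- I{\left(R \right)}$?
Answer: $0$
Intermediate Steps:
$R = 0$
$w{\left(U \right)} = U^{2}$
$I{\left(y \right)} = y + y^{3}$ ($I{\left(y \right)} = y^{2} y + y = y^{3} + y = y + y^{3}$)
$- I{\left(R \right)} = - (0 + 0^{3}) = - (0 + 0) = \left(-1\right) 0 = 0$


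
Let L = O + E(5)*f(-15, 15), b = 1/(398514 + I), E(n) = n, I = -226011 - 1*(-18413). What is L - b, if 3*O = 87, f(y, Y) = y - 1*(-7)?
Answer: -2100077/190916 ≈ -11.000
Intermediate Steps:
I = -207598 (I = -226011 + 18413 = -207598)
f(y, Y) = 7 + y (f(y, Y) = y + 7 = 7 + y)
O = 29 (O = (1/3)*87 = 29)
b = 1/190916 (b = 1/(398514 - 207598) = 1/190916 ≈ 5.2379e-6)
L = -11 (L = 29 + 5*(7 - 15) = 29 + 5*(-8) = 29 - 40 = -11)
L - b = -11 - 1*1/190916 = -11 - 1/190916 = -2100077/190916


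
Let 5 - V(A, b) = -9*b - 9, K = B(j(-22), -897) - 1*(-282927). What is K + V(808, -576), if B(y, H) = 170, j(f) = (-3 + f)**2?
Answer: 277927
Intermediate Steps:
K = 283097 (K = 170 - 1*(-282927) = 170 + 282927 = 283097)
V(A, b) = 14 + 9*b (V(A, b) = 5 - (-9*b - 9) = 5 - (-9 - 9*b) = 5 + (9 + 9*b) = 14 + 9*b)
K + V(808, -576) = 283097 + (14 + 9*(-576)) = 283097 + (14 - 5184) = 283097 - 5170 = 277927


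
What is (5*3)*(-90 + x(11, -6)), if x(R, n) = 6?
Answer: -1260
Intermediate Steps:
(5*3)*(-90 + x(11, -6)) = (5*3)*(-90 + 6) = 15*(-84) = -1260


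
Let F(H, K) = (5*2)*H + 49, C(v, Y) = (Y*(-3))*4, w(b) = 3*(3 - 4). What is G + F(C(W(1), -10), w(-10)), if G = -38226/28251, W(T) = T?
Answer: 11749091/9417 ≈ 1247.6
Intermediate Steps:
w(b) = -3 (w(b) = 3*(-1) = -3)
C(v, Y) = -12*Y (C(v, Y) = -3*Y*4 = -12*Y)
F(H, K) = 49 + 10*H (F(H, K) = 10*H + 49 = 49 + 10*H)
G = -12742/9417 (G = -38226*1/28251 = -12742/9417 ≈ -1.3531)
G + F(C(W(1), -10), w(-10)) = -12742/9417 + (49 + 10*(-12*(-10))) = -12742/9417 + (49 + 10*120) = -12742/9417 + (49 + 1200) = -12742/9417 + 1249 = 11749091/9417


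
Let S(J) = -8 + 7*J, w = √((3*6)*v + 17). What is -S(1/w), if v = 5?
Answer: 8 - 7*√107/107 ≈ 7.3233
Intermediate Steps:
w = √107 (w = √((3*6)*5 + 17) = √(18*5 + 17) = √(90 + 17) = √107 ≈ 10.344)
-S(1/w) = -(-8 + 7/(√107)) = -(-8 + 7*(√107/107)) = -(-8 + 7*√107/107) = 8 - 7*√107/107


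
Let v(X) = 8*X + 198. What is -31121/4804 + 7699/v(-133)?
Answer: -31968391/2080132 ≈ -15.368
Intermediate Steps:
v(X) = 198 + 8*X
-31121/4804 + 7699/v(-133) = -31121/4804 + 7699/(198 + 8*(-133)) = -31121*1/4804 + 7699/(198 - 1064) = -31121/4804 + 7699/(-866) = -31121/4804 + 7699*(-1/866) = -31121/4804 - 7699/866 = -31968391/2080132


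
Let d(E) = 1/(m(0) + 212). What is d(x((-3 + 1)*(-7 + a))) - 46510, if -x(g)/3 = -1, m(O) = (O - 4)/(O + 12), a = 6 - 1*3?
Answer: -29533847/635 ≈ -46510.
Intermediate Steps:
a = 3 (a = 6 - 3 = 3)
m(O) = (-4 + O)/(12 + O)
x(g) = 3 (x(g) = -3*(-1) = 3)
d(E) = 3/635 (d(E) = 1/((-4 + 0)/(12 + 0) + 212) = 1/(-4/12 + 212) = 1/((1/12)*(-4) + 212) = 1/(-1/3 + 212) = 1/(635/3) = 3/635)
d(x((-3 + 1)*(-7 + a))) - 46510 = 3/635 - 46510 = -29533847/635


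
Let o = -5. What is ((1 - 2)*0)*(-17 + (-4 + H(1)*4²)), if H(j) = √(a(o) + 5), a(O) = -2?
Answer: 0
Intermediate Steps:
H(j) = √3 (H(j) = √(-2 + 5) = √3)
((1 - 2)*0)*(-17 + (-4 + H(1)*4²)) = ((1 - 2)*0)*(-17 + (-4 + √3*4²)) = (-1*0)*(-17 + (-4 + √3*16)) = 0*(-17 + (-4 + 16*√3)) = 0*(-21 + 16*√3) = 0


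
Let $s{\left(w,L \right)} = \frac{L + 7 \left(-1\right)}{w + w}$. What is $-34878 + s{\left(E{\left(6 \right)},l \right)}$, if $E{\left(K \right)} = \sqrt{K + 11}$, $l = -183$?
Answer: $-34878 - \frac{95 \sqrt{17}}{17} \approx -34901.0$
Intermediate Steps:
$E{\left(K \right)} = \sqrt{11 + K}$
$s{\left(w,L \right)} = \frac{-7 + L}{2 w}$ ($s{\left(w,L \right)} = \frac{L - 7}{2 w} = \left(-7 + L\right) \frac{1}{2 w} = \frac{-7 + L}{2 w}$)
$-34878 + s{\left(E{\left(6 \right)},l \right)} = -34878 + \frac{-7 - 183}{2 \sqrt{11 + 6}} = -34878 + \frac{1}{2} \frac{1}{\sqrt{17}} \left(-190\right) = -34878 + \frac{1}{2} \frac{\sqrt{17}}{17} \left(-190\right) = -34878 - \frac{95 \sqrt{17}}{17}$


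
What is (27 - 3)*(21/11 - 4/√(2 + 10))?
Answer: 504/11 - 16*√3 ≈ 18.105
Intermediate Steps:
(27 - 3)*(21/11 - 4/√(2 + 10)) = 24*(21*(1/11) - 4*√3/6) = 24*(21/11 - 4*√3/6) = 24*(21/11 - 2*√3/3) = 504/11 - 16*√3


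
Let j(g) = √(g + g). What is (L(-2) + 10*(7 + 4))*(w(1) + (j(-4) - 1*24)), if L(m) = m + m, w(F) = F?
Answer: -2438 + 212*I*√2 ≈ -2438.0 + 299.81*I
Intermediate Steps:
j(g) = √2*√g (j(g) = √(2*g) = √2*√g)
L(m) = 2*m
(L(-2) + 10*(7 + 4))*(w(1) + (j(-4) - 1*24)) = (2*(-2) + 10*(7 + 4))*(1 + (√2*√(-4) - 1*24)) = (-4 + 10*11)*(1 + (√2*(2*I) - 24)) = (-4 + 110)*(1 + (2*I*√2 - 24)) = 106*(1 + (-24 + 2*I*√2)) = 106*(-23 + 2*I*√2) = -2438 + 212*I*√2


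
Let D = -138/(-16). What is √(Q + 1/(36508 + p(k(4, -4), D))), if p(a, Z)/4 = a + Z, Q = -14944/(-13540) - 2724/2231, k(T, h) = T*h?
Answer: I*√35595005912779675246410/550966521795 ≈ 0.34243*I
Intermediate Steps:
D = 69/8 (D = -138*(-1/16) = 69/8 ≈ 8.6250)
Q = -885724/7551935 (Q = -14944*(-1/13540) - 2724*1/2231 = 3736/3385 - 2724/2231 = -885724/7551935 ≈ -0.11728)
p(a, Z) = 4*Z + 4*a (p(a, Z) = 4*(a + Z) = 4*(Z + a) = 4*Z + 4*a)
√(Q + 1/(36508 + p(k(4, -4), D))) = √(-885724/7551935 + 1/(36508 + (4*(69/8) + 4*(4*(-4))))) = √(-885724/7551935 + 1/(36508 + (69/2 + 4*(-16)))) = √(-885724/7551935 + 1/(36508 + (69/2 - 64))) = √(-885724/7551935 + 1/(36508 - 59/2)) = √(-885724/7551935 + 1/(72957/2)) = √(-885724/7551935 + 2/72957) = √(-64604661998/550966521795) = I*√35595005912779675246410/550966521795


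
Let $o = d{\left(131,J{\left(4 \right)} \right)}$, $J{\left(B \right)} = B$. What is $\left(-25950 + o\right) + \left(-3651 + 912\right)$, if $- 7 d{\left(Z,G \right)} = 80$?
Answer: $- \frac{200903}{7} \approx -28700.0$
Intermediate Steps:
$d{\left(Z,G \right)} = - \frac{80}{7}$ ($d{\left(Z,G \right)} = \left(- \frac{1}{7}\right) 80 = - \frac{80}{7}$)
$o = - \frac{80}{7} \approx -11.429$
$\left(-25950 + o\right) + \left(-3651 + 912\right) = \left(-25950 - \frac{80}{7}\right) + \left(-3651 + 912\right) = - \frac{181730}{7} - 2739 = - \frac{200903}{7}$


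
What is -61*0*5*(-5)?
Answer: 0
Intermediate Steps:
-61*0*5*(-5) = -0*(-5) = -61*0 = 0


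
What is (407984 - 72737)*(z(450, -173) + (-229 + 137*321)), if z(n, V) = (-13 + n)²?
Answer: 78688170099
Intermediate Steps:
(407984 - 72737)*(z(450, -173) + (-229 + 137*321)) = (407984 - 72737)*((-13 + 450)² + (-229 + 137*321)) = 335247*(437² + (-229 + 43977)) = 335247*(190969 + 43748) = 335247*234717 = 78688170099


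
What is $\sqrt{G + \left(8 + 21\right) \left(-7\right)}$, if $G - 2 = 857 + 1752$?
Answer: $2 \sqrt{602} \approx 49.071$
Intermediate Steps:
$G = 2611$ ($G = 2 + \left(857 + 1752\right) = 2 + 2609 = 2611$)
$\sqrt{G + \left(8 + 21\right) \left(-7\right)} = \sqrt{2611 + \left(8 + 21\right) \left(-7\right)} = \sqrt{2611 + 29 \left(-7\right)} = \sqrt{2611 - 203} = \sqrt{2408} = 2 \sqrt{602}$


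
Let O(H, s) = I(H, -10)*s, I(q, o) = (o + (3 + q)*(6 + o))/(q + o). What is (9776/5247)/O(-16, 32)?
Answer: -7943/220374 ≈ -0.036043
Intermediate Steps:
I(q, o) = (o + (3 + q)*(6 + o))/(o + q)
O(H, s) = s*(-22 - 4*H)/(-10 + H) (O(H, s) = ((18 + 4*(-10) + 6*H - 10*H)/(-10 + H))*s = ((18 - 40 + 6*H - 10*H)/(-10 + H))*s = ((-22 - 4*H)/(-10 + H))*s = s*(-22 - 4*H)/(-10 + H))
(9776/5247)/O(-16, 32) = (9776/5247)/((-2*32*(11 + 2*(-16))/(-10 - 16))) = (9776*(1/5247))/((-2*32*(11 - 32)/(-26))) = 9776/(5247*((-2*32*(-1/26)*(-21)))) = 9776/(5247*(-672/13)) = (9776/5247)*(-13/672) = -7943/220374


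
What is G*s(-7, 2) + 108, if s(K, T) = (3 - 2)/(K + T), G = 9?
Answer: 531/5 ≈ 106.20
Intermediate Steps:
s(K, T) = 1/(K + T)
G*s(-7, 2) + 108 = 9/(-7 + 2) + 108 = 9/(-5) + 108 = 9*(-⅕) + 108 = -9/5 + 108 = 531/5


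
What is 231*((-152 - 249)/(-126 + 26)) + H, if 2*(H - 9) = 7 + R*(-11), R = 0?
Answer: 93881/100 ≈ 938.81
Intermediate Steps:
H = 25/2 (H = 9 + (7 + 0*(-11))/2 = 9 + (7 + 0)/2 = 9 + (½)*7 = 9 + 7/2 = 25/2 ≈ 12.500)
231*((-152 - 249)/(-126 + 26)) + H = 231*((-152 - 249)/(-126 + 26)) + 25/2 = 231*(-401/(-100)) + 25/2 = 231*(-401*(-1/100)) + 25/2 = 231*(401/100) + 25/2 = 92631/100 + 25/2 = 93881/100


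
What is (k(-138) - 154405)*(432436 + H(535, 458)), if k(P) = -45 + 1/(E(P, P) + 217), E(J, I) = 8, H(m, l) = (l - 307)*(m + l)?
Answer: -20238397641371/225 ≈ -8.9948e+10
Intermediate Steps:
H(m, l) = (-307 + l)*(l + m)
k(P) = -10124/225 (k(P) = -45 + 1/(8 + 217) = -45 + 1/225 = -10124/225)
(k(-138) - 154405)*(432436 + H(535, 458)) = (-10124/225 - 154405)*(432436 + (458² - 307*458 - 307*535 + 458*535)) = -34751249*(432436 + (209764 - 140606 - 164245 + 245030))/225 = -34751249*(432436 + 149943)/225 = -34751249/225*582379 = -20238397641371/225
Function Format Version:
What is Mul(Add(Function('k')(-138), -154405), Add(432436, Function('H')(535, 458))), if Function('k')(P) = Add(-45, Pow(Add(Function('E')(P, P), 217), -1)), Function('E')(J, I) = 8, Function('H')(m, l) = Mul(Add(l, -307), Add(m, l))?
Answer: Rational(-20238397641371, 225) ≈ -8.9948e+10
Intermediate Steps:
Function('H')(m, l) = Mul(Add(-307, l), Add(l, m))
Function('k')(P) = Rational(-10124, 225) (Function('k')(P) = Add(-45, Pow(Add(8, 217), -1)) = Add(-45, Pow(225, -1)) = Add(-45, Rational(1, 225)) = Rational(-10124, 225))
Mul(Add(Function('k')(-138), -154405), Add(432436, Function('H')(535, 458))) = Mul(Add(Rational(-10124, 225), -154405), Add(432436, Add(Pow(458, 2), Mul(-307, 458), Mul(-307, 535), Mul(458, 535)))) = Mul(Rational(-34751249, 225), Add(432436, Add(209764, -140606, -164245, 245030))) = Mul(Rational(-34751249, 225), Add(432436, 149943)) = Mul(Rational(-34751249, 225), 582379) = Rational(-20238397641371, 225)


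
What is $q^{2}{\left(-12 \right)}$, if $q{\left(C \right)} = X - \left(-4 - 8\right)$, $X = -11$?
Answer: $1$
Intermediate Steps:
$q{\left(C \right)} = 1$ ($q{\left(C \right)} = -11 - \left(-4 - 8\right) = -11 - -12 = -11 + 12 = 1$)
$q^{2}{\left(-12 \right)} = 1^{2} = 1$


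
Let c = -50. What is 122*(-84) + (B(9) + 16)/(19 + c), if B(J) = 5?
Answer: -317709/31 ≈ -10249.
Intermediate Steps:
122*(-84) + (B(9) + 16)/(19 + c) = 122*(-84) + (5 + 16)/(19 - 50) = -10248 + 21/(-31) = -10248 + 21*(-1/31) = -10248 - 21/31 = -317709/31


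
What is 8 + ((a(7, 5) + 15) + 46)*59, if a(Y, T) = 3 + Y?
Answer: 4197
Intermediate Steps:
8 + ((a(7, 5) + 15) + 46)*59 = 8 + (((3 + 7) + 15) + 46)*59 = 8 + ((10 + 15) + 46)*59 = 8 + (25 + 46)*59 = 8 + 71*59 = 8 + 4189 = 4197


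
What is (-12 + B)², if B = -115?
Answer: 16129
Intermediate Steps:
(-12 + B)² = (-12 - 115)² = (-127)² = 16129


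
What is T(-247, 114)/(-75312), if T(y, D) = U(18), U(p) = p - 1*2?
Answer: -1/4707 ≈ -0.00021245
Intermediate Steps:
U(p) = -2 + p (U(p) = p - 2 = -2 + p)
T(y, D) = 16 (T(y, D) = -2 + 18 = 16)
T(-247, 114)/(-75312) = 16/(-75312) = 16*(-1/75312) = -1/4707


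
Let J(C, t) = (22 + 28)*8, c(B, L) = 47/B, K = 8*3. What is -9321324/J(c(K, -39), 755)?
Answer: -2330331/100 ≈ -23303.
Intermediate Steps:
K = 24
J(C, t) = 400 (J(C, t) = 50*8 = 400)
-9321324/J(c(K, -39), 755) = -9321324/400 = -9321324*1/400 = -2330331/100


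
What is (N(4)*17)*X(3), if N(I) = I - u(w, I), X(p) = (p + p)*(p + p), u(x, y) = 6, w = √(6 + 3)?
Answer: -1224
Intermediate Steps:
w = 3 (w = √9 = 3)
X(p) = 4*p² (X(p) = (2*p)*(2*p) = 4*p²)
N(I) = -6 + I (N(I) = I - 1*6 = I - 6 = -6 + I)
(N(4)*17)*X(3) = ((-6 + 4)*17)*(4*3²) = (-2*17)*(4*9) = -34*36 = -1224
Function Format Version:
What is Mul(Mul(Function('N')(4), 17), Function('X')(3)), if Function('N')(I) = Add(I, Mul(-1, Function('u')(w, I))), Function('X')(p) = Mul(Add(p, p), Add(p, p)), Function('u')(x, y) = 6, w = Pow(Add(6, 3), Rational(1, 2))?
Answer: -1224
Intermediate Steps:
w = 3 (w = Pow(9, Rational(1, 2)) = 3)
Function('X')(p) = Mul(4, Pow(p, 2)) (Function('X')(p) = Mul(Mul(2, p), Mul(2, p)) = Mul(4, Pow(p, 2)))
Function('N')(I) = Add(-6, I) (Function('N')(I) = Add(I, Mul(-1, 6)) = Add(I, -6) = Add(-6, I))
Mul(Mul(Function('N')(4), 17), Function('X')(3)) = Mul(Mul(Add(-6, 4), 17), Mul(4, Pow(3, 2))) = Mul(Mul(-2, 17), Mul(4, 9)) = Mul(-34, 36) = -1224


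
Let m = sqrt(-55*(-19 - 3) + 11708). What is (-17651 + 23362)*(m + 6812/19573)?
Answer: 38903332/19573 + 5711*sqrt(12918) ≈ 6.5109e+5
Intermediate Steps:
m = sqrt(12918) (m = sqrt(-55*(-22) + 11708) = sqrt(1210 + 11708) = sqrt(12918) ≈ 113.66)
(-17651 + 23362)*(m + 6812/19573) = (-17651 + 23362)*(sqrt(12918) + 6812/19573) = 5711*(sqrt(12918) + 6812*(1/19573)) = 5711*(sqrt(12918) + 6812/19573) = 5711*(6812/19573 + sqrt(12918)) = 38903332/19573 + 5711*sqrt(12918)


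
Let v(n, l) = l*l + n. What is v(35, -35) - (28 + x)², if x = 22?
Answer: -1240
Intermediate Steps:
v(n, l) = n + l² (v(n, l) = l² + n = n + l²)
v(35, -35) - (28 + x)² = (35 + (-35)²) - (28 + 22)² = (35 + 1225) - 1*50² = 1260 - 1*2500 = 1260 - 2500 = -1240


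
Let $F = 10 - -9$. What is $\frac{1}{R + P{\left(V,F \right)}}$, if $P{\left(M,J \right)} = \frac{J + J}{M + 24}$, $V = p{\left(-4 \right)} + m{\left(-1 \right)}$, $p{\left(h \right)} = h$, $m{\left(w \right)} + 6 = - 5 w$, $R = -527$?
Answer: $- \frac{1}{525} \approx -0.0019048$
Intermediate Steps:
$m{\left(w \right)} = -6 - 5 w$
$V = -5$ ($V = -4 - 1 = -5$)
$F = 19$ ($F = 10 + 9 = 19$)
$P{\left(M,J \right)} = \frac{2 J}{24 + M}$
$\frac{1}{R + P{\left(V,F \right)}} = \frac{1}{-527 + 2 \cdot 19 \frac{1}{24 - 5}} = \frac{1}{-527 + 2 \cdot 19 \cdot \frac{1}{19}} = \frac{1}{-527 + 2} = \frac{1}{-525} = - \frac{1}{525}$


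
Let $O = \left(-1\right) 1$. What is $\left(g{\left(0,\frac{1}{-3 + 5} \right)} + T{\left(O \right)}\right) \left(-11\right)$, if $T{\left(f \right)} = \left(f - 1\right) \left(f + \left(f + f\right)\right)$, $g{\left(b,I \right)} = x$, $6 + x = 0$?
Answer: $0$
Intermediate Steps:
$x = -6$ ($x = -6 + 0 = -6$)
$O = -1$
$g{\left(b,I \right)} = -6$
$T{\left(f \right)} = 3 f \left(-1 + f\right)$ ($T{\left(f \right)} = \left(-1 + f\right) \left(f + 2 f\right) = \left(-1 + f\right) 3 f = 3 f \left(-1 + f\right)$)
$\left(g{\left(0,\frac{1}{-3 + 5} \right)} + T{\left(O \right)}\right) \left(-11\right) = \left(-6 + 3 \left(-1\right) \left(-1 - 1\right)\right) \left(-11\right) = \left(-6 + 3 \left(-1\right) \left(-2\right)\right) \left(-11\right) = \left(-6 + 6\right) \left(-11\right) = 0 \left(-11\right) = 0$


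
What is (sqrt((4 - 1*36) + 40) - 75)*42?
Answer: -3150 + 84*sqrt(2) ≈ -3031.2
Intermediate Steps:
(sqrt((4 - 1*36) + 40) - 75)*42 = (sqrt((4 - 36) + 40) - 75)*42 = (sqrt(-32 + 40) - 75)*42 = (sqrt(8) - 75)*42 = (2*sqrt(2) - 75)*42 = (-75 + 2*sqrt(2))*42 = -3150 + 84*sqrt(2)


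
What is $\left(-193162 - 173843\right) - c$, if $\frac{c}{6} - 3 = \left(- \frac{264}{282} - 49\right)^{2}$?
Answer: $- \frac{843804261}{2209} \approx -3.8198 \cdot 10^{5}$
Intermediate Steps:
$c = \frac{33090216}{2209}$ ($c = 18 + 6 \left(- \frac{264}{282} - 49\right)^{2} = 18 + 6 \left(\left(-264\right) \frac{1}{282} - 49\right)^{2} = 18 + 6 \left(- \frac{44}{47} - 49\right)^{2} = 18 + 6 \left(- \frac{2347}{47}\right)^{2} = 18 + 6 \cdot \frac{5508409}{2209} = 18 + \frac{33050454}{2209} = \frac{33090216}{2209} \approx 14980.0$)
$\left(-193162 - 173843\right) - c = \left(-193162 - 173843\right) - \frac{33090216}{2209} = -367005 - \frac{33090216}{2209} = - \frac{843804261}{2209}$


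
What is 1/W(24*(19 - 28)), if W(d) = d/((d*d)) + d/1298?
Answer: -140184/23977 ≈ -5.8466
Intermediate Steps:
W(d) = 1/d + d/1298 (W(d) = d/(d²) + d*(1/1298) = d/d² + d/1298 = 1/d + d/1298)
1/W(24*(19 - 28)) = 1/(1/(24*(19 - 28)) + (24*(19 - 28))/1298) = 1/(1/(24*(-9)) + (24*(-9))/1298) = 1/(1/(-216) + (1/1298)*(-216)) = 1/(-1/216 - 108/649) = 1/(-23977/140184) = -140184/23977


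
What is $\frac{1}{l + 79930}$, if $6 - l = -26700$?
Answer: $\frac{1}{106636} \approx 9.3777 \cdot 10^{-6}$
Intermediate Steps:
$l = 26706$ ($l = 6 - -26700 = 6 + 26700 = 26706$)
$\frac{1}{l + 79930} = \frac{1}{26706 + 79930} = \frac{1}{106636}$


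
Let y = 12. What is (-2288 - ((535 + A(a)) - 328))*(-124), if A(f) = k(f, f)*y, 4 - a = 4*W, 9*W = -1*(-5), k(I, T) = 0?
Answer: 309380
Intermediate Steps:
W = 5/9 (W = (-1*(-5))/9 = (⅑)*5 = 5/9 ≈ 0.55556)
a = 16/9 (a = 4 - 4*5/9 = 4 - 1*20/9 = 4 - 20/9 = 16/9 ≈ 1.7778)
A(f) = 0 (A(f) = 0*12 = 0)
(-2288 - ((535 + A(a)) - 328))*(-124) = (-2288 - ((535 + 0) - 328))*(-124) = (-2288 - (535 - 328))*(-124) = (-2288 - 1*207)*(-124) = (-2288 - 207)*(-124) = -2495*(-124) = 309380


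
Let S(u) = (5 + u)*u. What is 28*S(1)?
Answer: 168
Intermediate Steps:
S(u) = u*(5 + u)
28*S(1) = 28*(1*(5 + 1)) = 28*(1*6) = 28*6 = 168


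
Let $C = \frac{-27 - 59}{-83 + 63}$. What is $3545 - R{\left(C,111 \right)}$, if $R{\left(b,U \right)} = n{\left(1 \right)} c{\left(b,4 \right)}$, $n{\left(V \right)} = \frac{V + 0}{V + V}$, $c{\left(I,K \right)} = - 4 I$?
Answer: $\frac{17768}{5} \approx 3553.6$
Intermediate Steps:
$n{\left(V \right)} = \frac{1}{2}$ ($n{\left(V \right)} = \frac{V}{2 V} = V \frac{1}{2 V} = \frac{1}{2}$)
$C = \frac{43}{10}$ ($C = - \frac{86}{-20} = \left(-86\right) \left(- \frac{1}{20}\right) = \frac{43}{10} \approx 4.3$)
$R{\left(b,U \right)} = - 2 b$ ($R{\left(b,U \right)} = \frac{\left(-4\right) b}{2} = - 2 b$)
$3545 - R{\left(C,111 \right)} = 3545 - \left(-2\right) \frac{43}{10} = 3545 - - \frac{43}{5} = 3545 + \frac{43}{5} = \frac{17768}{5}$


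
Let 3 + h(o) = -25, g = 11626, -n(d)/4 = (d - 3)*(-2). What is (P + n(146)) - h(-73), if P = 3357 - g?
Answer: -7097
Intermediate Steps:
n(d) = -24 + 8*d (n(d) = -4*(d - 3)*(-2) = -4*(-3 + d)*(-2) = -4*(6 - 2*d) = -24 + 8*d)
h(o) = -28 (h(o) = -3 - 25 = -28)
P = -8269 (P = 3357 - 1*11626 = 3357 - 11626 = -8269)
(P + n(146)) - h(-73) = (-8269 + (-24 + 8*146)) - 1*(-28) = (-8269 + (-24 + 1168)) + 28 = (-8269 + 1144) + 28 = -7125 + 28 = -7097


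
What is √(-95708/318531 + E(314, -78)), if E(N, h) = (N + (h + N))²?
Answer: 4*√1918263993577347/318531 ≈ 550.00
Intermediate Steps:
E(N, h) = (h + 2*N)² (E(N, h) = (N + (N + h))² = (h + 2*N)²)
√(-95708/318531 + E(314, -78)) = √(-95708/318531 + (-78 + 2*314)²) = √(-95708*1/318531 + (-78 + 628)²) = √(-95708/318531 + 550²) = √(-95708/318531 + 302500) = √(96355531792/318531) = 4*√1918263993577347/318531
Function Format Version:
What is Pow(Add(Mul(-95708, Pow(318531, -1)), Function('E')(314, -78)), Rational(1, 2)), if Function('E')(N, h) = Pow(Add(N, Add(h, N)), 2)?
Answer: Mul(Rational(4, 318531), Pow(1918263993577347, Rational(1, 2))) ≈ 550.00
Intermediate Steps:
Function('E')(N, h) = Pow(Add(h, Mul(2, N)), 2) (Function('E')(N, h) = Pow(Add(N, Add(N, h)), 2) = Pow(Add(h, Mul(2, N)), 2))
Pow(Add(Mul(-95708, Pow(318531, -1)), Function('E')(314, -78)), Rational(1, 2)) = Pow(Add(Mul(-95708, Pow(318531, -1)), Pow(Add(-78, Mul(2, 314)), 2)), Rational(1, 2)) = Pow(Add(Mul(-95708, Rational(1, 318531)), Pow(Add(-78, 628), 2)), Rational(1, 2)) = Pow(Add(Rational(-95708, 318531), Pow(550, 2)), Rational(1, 2)) = Pow(Add(Rational(-95708, 318531), 302500), Rational(1, 2)) = Pow(Rational(96355531792, 318531), Rational(1, 2)) = Mul(Rational(4, 318531), Pow(1918263993577347, Rational(1, 2)))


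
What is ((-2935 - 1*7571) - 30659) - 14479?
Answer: -55644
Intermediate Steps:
((-2935 - 1*7571) - 30659) - 14479 = ((-2935 - 7571) - 30659) - 14479 = (-10506 - 30659) - 14479 = -41165 - 14479 = -55644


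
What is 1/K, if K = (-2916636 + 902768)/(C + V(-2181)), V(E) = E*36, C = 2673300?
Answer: -648696/503467 ≈ -1.2885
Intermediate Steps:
V(E) = 36*E
K = -503467/648696 (K = (-2916636 + 902768)/(2673300 + 36*(-2181)) = -2013868/(2673300 - 78516) = -2013868/2594784 = -2013868*1/2594784 = -503467/648696 ≈ -0.77612)
1/K = 1/(-503467/648696) = -648696/503467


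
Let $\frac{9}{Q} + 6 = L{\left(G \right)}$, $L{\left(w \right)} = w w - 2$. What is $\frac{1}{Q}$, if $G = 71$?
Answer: $\frac{5033}{9} \approx 559.22$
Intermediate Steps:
$L{\left(w \right)} = -2 + w^{2}$ ($L{\left(w \right)} = w^{2} - 2 = -2 + w^{2}$)
$Q = \frac{9}{5033}$ ($Q = \frac{9}{-6 - \left(2 - 71^{2}\right)} = \frac{9}{-6 + \left(-2 + 5041\right)} = \frac{9}{-6 + 5039} = \frac{9}{5033} \approx 0.0017882$)
$\frac{1}{Q} = \frac{1}{\frac{9}{5033}} = \frac{5033}{9}$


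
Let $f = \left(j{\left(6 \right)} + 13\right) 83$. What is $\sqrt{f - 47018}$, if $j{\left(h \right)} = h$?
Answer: $9 i \sqrt{561} \approx 213.17 i$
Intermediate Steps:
$f = 1577$ ($f = \left(6 + 13\right) 83 = 19 \cdot 83 = 1577$)
$\sqrt{f - 47018} = \sqrt{1577 - 47018} = \sqrt{-45441} = 9 i \sqrt{561}$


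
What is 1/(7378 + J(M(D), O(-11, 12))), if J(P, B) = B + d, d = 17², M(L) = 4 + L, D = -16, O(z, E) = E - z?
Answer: 1/7690 ≈ 0.00013004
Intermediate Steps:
d = 289
J(P, B) = 289 + B (J(P, B) = B + 289 = 289 + B)
1/(7378 + J(M(D), O(-11, 12))) = 1/(7378 + (289 + (12 - 1*(-11)))) = 1/(7378 + (289 + (12 + 11))) = 1/(7378 + (289 + 23)) = 1/(7378 + 312) = 1/7690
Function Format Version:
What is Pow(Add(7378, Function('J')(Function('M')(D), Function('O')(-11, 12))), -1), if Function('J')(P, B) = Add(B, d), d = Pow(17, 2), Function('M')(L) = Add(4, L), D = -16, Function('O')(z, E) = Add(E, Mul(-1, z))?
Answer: Rational(1, 7690) ≈ 0.00013004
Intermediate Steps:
d = 289
Function('J')(P, B) = Add(289, B) (Function('J')(P, B) = Add(B, 289) = Add(289, B))
Pow(Add(7378, Function('J')(Function('M')(D), Function('O')(-11, 12))), -1) = Pow(Add(7378, Add(289, Add(12, Mul(-1, -11)))), -1) = Pow(Add(7378, Add(289, Add(12, 11))), -1) = Pow(Add(7378, Add(289, 23)), -1) = Pow(Add(7378, 312), -1) = Pow(7690, -1) = Rational(1, 7690)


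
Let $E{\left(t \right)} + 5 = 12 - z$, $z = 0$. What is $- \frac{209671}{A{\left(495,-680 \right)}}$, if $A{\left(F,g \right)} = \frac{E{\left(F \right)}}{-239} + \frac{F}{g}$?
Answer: $\frac{6815146184}{24613} \approx 2.7689 \cdot 10^{5}$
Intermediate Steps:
$E{\left(t \right)} = 7$ ($E{\left(t \right)} = -5 + \left(12 - 0\right) = -5 + \left(12 + 0\right) = -5 + 12 = 7$)
$A{\left(F,g \right)} = - \frac{7}{239} + \frac{F}{g}$ ($A{\left(F,g \right)} = \frac{7}{-239} + \frac{F}{g} = 7 \left(- \frac{1}{239}\right) + \frac{F}{g} = - \frac{7}{239} + \frac{F}{g}$)
$- \frac{209671}{A{\left(495,-680 \right)}} = - \frac{209671}{- \frac{7}{239} + \frac{495}{-680}} = - \frac{209671}{- \frac{7}{239} + 495 \left(- \frac{1}{680}\right)} = - \frac{209671}{- \frac{7}{239} - \frac{99}{136}} = - \frac{209671}{- \frac{24613}{32504}} = \left(-209671\right) \left(- \frac{32504}{24613}\right) = \frac{6815146184}{24613}$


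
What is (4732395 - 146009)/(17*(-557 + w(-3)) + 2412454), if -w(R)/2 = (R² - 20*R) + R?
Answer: 655198/342963 ≈ 1.9104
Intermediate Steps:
w(R) = -2*R² + 38*R (w(R) = -2*((R² - 20*R) + R) = -2*(R² - 19*R) = -2*R² + 38*R)
(4732395 - 146009)/(17*(-557 + w(-3)) + 2412454) = (4732395 - 146009)/(17*(-557 + 2*(-3)*(19 - 1*(-3))) + 2412454) = 4586386/(17*(-557 + 2*(-3)*(19 + 3)) + 2412454) = 4586386/(17*(-557 + 2*(-3)*22) + 2412454) = 4586386/(17*(-557 - 132) + 2412454) = 4586386/(17*(-689) + 2412454) = 4586386/(-11713 + 2412454) = 4586386/2400741 = 4586386*(1/2400741) = 655198/342963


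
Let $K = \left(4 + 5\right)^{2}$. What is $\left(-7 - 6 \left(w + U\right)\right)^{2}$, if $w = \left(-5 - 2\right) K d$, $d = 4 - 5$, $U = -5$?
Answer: $11417641$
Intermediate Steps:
$d = -1$ ($d = 4 - 5 = -1$)
$K = 81$ ($K = 9^{2} = 81$)
$w = 567$ ($w = \left(-5 - 2\right) 81 \left(-1\right) = \left(-7\right) 81 \left(-1\right) = \left(-567\right) \left(-1\right) = 567$)
$\left(-7 - 6 \left(w + U\right)\right)^{2} = \left(-7 - 6 \left(567 - 5\right)\right)^{2} = \left(-7 - 3372\right)^{2} = \left(-3379\right)^{2} = 11417641$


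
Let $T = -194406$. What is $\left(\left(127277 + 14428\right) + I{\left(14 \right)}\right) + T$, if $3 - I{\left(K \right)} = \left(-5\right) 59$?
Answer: $-52403$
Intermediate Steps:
$I{\left(K \right)} = 298$ ($I{\left(K \right)} = 3 - \left(-5\right) 59 = 3 - -295 = 3 + 295 = 298$)
$\left(\left(127277 + 14428\right) + I{\left(14 \right)}\right) + T = \left(\left(127277 + 14428\right) + 298\right) - 194406 = \left(141705 + 298\right) - 194406 = 142003 - 194406 = -52403$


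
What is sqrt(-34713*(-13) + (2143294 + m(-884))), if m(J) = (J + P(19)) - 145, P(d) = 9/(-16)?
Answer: sqrt(41496535)/4 ≈ 1610.4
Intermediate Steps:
P(d) = -9/16 (P(d) = 9*(-1/16) = -9/16)
m(J) = -2329/16 + J (m(J) = (J - 9/16) - 145 = (-9/16 + J) - 145 = -2329/16 + J)
sqrt(-34713*(-13) + (2143294 + m(-884))) = sqrt(-34713*(-13) + (2143294 + (-2329/16 - 884))) = sqrt(451269 + (2143294 - 16473/16)) = sqrt(451269 + 34276231/16) = sqrt(41496535/16) = sqrt(41496535)/4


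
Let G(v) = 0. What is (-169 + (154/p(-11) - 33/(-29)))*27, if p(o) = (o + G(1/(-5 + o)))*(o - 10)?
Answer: -130914/29 ≈ -4514.3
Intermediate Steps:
p(o) = o*(-10 + o) (p(o) = (o + 0)*(o - 10) = o*(-10 + o))
(-169 + (154/p(-11) - 33/(-29)))*27 = (-169 + (154/((-11*(-10 - 11))) - 33/(-29)))*27 = (-169 + (154/((-11*(-21))) - 33*(-1/29)))*27 = (-169 + (154/231 + 33/29))*27 = (-169 + (154*(1/231) + 33/29))*27 = (-169 + (2/3 + 33/29))*27 = (-169 + 157/87)*27 = -14546/87*27 = -130914/29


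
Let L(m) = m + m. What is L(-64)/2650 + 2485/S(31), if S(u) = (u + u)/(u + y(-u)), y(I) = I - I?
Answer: 3292497/2650 ≈ 1242.5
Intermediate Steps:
L(m) = 2*m
y(I) = 0
S(u) = 2 (S(u) = (u + u)/(u + 0) = (2*u)/u = 2)
L(-64)/2650 + 2485/S(31) = (2*(-64))/2650 + 2485/2 = -128*1/2650 + 2485*(1/2) = -64/1325 + 2485/2 = 3292497/2650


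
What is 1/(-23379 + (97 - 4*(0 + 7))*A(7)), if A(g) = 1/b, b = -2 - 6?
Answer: -8/187101 ≈ -4.2758e-5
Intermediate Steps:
b = -8
A(g) = -1/8 (A(g) = 1/(-8) = -1/8)
1/(-23379 + (97 - 4*(0 + 7))*A(7)) = 1/(-23379 + (97 - 4*(0 + 7))*(-1/8)) = 1/(-23379 + (97 - 4*7)*(-1/8)) = 1/(-23379 + (97 - 28)*(-1/8)) = 1/(-23379 + 69*(-1/8)) = 1/(-23379 - 69/8) = 1/(-187101/8) = -8/187101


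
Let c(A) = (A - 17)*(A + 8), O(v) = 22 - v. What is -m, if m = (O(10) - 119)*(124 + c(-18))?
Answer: 50718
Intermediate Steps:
c(A) = (-17 + A)*(8 + A)
m = -50718 (m = ((22 - 1*10) - 119)*(124 + (-136 + (-18)² - 9*(-18))) = ((22 - 10) - 119)*(124 + (-136 + 324 + 162)) = (12 - 119)*(124 + 350) = -107*474 = -50718)
-m = -1*(-50718) = 50718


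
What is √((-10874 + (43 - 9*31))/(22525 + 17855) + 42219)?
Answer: √688395054018/4038 ≈ 205.47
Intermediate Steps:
√((-10874 + (43 - 9*31))/(22525 + 17855) + 42219) = √((-10874 + (43 - 279))/40380 + 42219) = √((-10874 - 236)*(1/40380) + 42219) = √(-11110*1/40380 + 42219) = √(-1111/4038 + 42219) = √(170479211/4038) = √688395054018/4038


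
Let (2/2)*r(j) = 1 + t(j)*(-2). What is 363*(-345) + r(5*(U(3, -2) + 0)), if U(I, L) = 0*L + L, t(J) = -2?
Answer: -125230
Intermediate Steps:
U(I, L) = L (U(I, L) = 0 + L = L)
r(j) = 5 (r(j) = 1 - 2*(-2) = 1 + 4 = 5)
363*(-345) + r(5*(U(3, -2) + 0)) = 363*(-345) + 5 = -125235 + 5 = -125230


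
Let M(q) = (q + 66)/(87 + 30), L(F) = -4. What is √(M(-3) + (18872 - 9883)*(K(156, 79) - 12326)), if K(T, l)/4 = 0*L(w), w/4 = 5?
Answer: 25*I*√29959891/13 ≈ 10526.0*I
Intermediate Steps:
w = 20 (w = 4*5 = 20)
K(T, l) = 0 (K(T, l) = 4*(0*(-4)) = 4*0 = 0)
M(q) = 22/39 + q/117 (M(q) = (66 + q)/117 = (66 + q)*(1/117) = 22/39 + q/117)
√(M(-3) + (18872 - 9883)*(K(156, 79) - 12326)) = √((22/39 + (1/117)*(-3)) + (18872 - 9883)*(0 - 12326)) = √((22/39 - 1/39) + 8989*(-12326)) = √(7/13 - 110798414) = √(-1440379375/13) = 25*I*√29959891/13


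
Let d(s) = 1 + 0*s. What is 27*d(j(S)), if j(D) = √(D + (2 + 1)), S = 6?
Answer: 27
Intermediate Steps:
j(D) = √(3 + D) (j(D) = √(D + 3) = √(3 + D))
d(s) = 1 (d(s) = 1 + 0 = 1)
27*d(j(S)) = 27*1 = 27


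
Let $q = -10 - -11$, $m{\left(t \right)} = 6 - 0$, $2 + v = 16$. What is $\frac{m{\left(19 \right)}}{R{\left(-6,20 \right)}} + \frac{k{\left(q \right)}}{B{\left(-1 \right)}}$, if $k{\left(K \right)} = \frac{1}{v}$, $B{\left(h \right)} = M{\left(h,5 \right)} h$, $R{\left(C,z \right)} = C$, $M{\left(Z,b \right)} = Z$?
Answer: $- \frac{13}{14} \approx -0.92857$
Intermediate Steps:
$v = 14$ ($v = -2 + 16 = 14$)
$B{\left(h \right)} = h^{2}$ ($B{\left(h \right)} = h h = h^{2}$)
$m{\left(t \right)} = 6$ ($m{\left(t \right)} = 6 + 0 = 6$)
$q = 1$ ($q = -10 + 11 = 1$)
$k{\left(K \right)} = \frac{1}{14}$
$\frac{m{\left(19 \right)}}{R{\left(-6,20 \right)}} + \frac{k{\left(q \right)}}{B{\left(-1 \right)}} = \frac{6}{-6} + \frac{1}{14 \left(-1\right)^{2}} = 6 \left(- \frac{1}{6}\right) + \frac{1}{14 \cdot 1} = -1 + \frac{1}{14} \cdot 1 = -1 + \frac{1}{14} = - \frac{13}{14}$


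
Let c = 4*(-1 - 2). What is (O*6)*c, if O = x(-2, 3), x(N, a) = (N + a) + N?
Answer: 72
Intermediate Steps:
c = -12 (c = 4*(-3) = -12)
x(N, a) = a + 2*N
O = -1 (O = 3 + 2*(-2) = 3 - 4 = -1)
(O*6)*c = -1*6*(-12) = -6*(-12) = 72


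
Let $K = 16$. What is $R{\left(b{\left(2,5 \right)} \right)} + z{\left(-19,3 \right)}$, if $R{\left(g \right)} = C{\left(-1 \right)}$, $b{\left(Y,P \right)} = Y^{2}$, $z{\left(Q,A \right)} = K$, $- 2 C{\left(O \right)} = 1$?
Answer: $\frac{31}{2} \approx 15.5$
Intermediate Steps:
$C{\left(O \right)} = - \frac{1}{2}$ ($C{\left(O \right)} = \left(- \frac{1}{2}\right) 1 = - \frac{1}{2}$)
$z{\left(Q,A \right)} = 16$
$R{\left(g \right)} = - \frac{1}{2}$
$R{\left(b{\left(2,5 \right)} \right)} + z{\left(-19,3 \right)} = - \frac{1}{2} + 16 = \frac{31}{2}$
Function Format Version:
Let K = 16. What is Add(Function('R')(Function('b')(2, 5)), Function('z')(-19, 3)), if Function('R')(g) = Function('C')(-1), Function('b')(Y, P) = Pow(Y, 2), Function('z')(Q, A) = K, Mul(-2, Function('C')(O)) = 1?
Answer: Rational(31, 2) ≈ 15.500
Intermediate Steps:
Function('C')(O) = Rational(-1, 2) (Function('C')(O) = Mul(Rational(-1, 2), 1) = Rational(-1, 2))
Function('z')(Q, A) = 16
Function('R')(g) = Rational(-1, 2)
Add(Function('R')(Function('b')(2, 5)), Function('z')(-19, 3)) = Add(Rational(-1, 2), 16) = Rational(31, 2)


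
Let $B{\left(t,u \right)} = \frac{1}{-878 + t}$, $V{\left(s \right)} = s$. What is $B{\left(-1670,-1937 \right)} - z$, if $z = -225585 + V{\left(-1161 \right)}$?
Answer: $\frac{577748807}{2548} \approx 2.2675 \cdot 10^{5}$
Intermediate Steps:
$z = -226746$ ($z = -225585 - 1161 = -226746$)
$B{\left(-1670,-1937 \right)} - z = \frac{1}{-878 - 1670} - -226746 = \frac{1}{-2548} + 226746 = - \frac{1}{2548} + 226746 = \frac{577748807}{2548}$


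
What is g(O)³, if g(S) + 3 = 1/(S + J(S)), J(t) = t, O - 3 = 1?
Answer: -12167/512 ≈ -23.764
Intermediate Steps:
O = 4 (O = 3 + 1 = 4)
g(S) = -3 + 1/(2*S) (g(S) = -3 + 1/(S + S) = -3 + 1/(2*S))
g(O)³ = (-3 + (½)/4)³ = (-3 + (½)*(¼))³ = (-3 + ⅛)³ = (-23/8)³ = -12167/512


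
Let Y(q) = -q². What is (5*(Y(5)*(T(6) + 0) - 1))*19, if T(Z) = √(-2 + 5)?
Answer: -95 - 2375*√3 ≈ -4208.6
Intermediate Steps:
T(Z) = √3
(5*(Y(5)*(T(6) + 0) - 1))*19 = (5*((-1*5²)*(√3 + 0) - 1))*19 = (5*((-1*25)*√3 - 1))*19 = (5*(-25*√3 - 1))*19 = (5*(-1 - 25*√3))*19 = (-5 - 125*√3)*19 = -95 - 2375*√3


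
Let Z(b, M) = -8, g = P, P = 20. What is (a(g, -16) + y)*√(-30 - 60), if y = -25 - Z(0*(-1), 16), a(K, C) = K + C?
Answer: -39*I*√10 ≈ -123.33*I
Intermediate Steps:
g = 20
a(K, C) = C + K
y = -17 (y = -25 - 1*(-8) = -25 + 8 = -17)
(a(g, -16) + y)*√(-30 - 60) = ((-16 + 20) - 17)*√(-30 - 60) = (4 - 17)*√(-90) = -39*I*√10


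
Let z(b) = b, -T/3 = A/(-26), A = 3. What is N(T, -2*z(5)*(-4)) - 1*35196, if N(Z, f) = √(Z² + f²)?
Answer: -35196 + √1081681/26 ≈ -35156.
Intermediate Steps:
T = 9/26 (T = -9/(-26) = -9*(-1)/26 = -3*(-3/26) = 9/26 ≈ 0.34615)
N(T, -2*z(5)*(-4)) - 1*35196 = √((9/26)² + (-2*5*(-4))²) - 1*35196 = √(81/676 + (-10*(-4))²) - 35196 = √(81/676 + 40²) - 35196 = √(81/676 + 1600) - 35196 = √(1081681/676) - 35196 = √1081681/26 - 35196 = -35196 + √1081681/26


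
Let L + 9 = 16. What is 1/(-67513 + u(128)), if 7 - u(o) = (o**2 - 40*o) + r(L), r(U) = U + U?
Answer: -1/78784 ≈ -1.2693e-5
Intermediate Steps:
L = 7 (L = -9 + 16 = 7)
r(U) = 2*U
u(o) = -7 - o**2 + 40*o (u(o) = 7 - ((o**2 - 40*o) + 2*7) = 7 - ((o**2 - 40*o) + 14) = 7 - (14 + o**2 - 40*o) = 7 + (-14 - o**2 + 40*o) = -7 - o**2 + 40*o)
1/(-67513 + u(128)) = 1/(-67513 + (-7 - 1*128**2 + 40*128)) = 1/(-67513 + (-7 - 1*16384 + 5120)) = 1/(-67513 + (-7 - 16384 + 5120)) = 1/(-67513 - 11271) = 1/(-78784) = -1/78784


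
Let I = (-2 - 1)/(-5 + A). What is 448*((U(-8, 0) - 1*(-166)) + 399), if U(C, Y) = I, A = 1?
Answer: 253456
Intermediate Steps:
I = ¾ (I = (-2 - 1)/(-5 + 1) = -3/(-4) = -3*(-¼) = ¾ ≈ 0.75000)
U(C, Y) = ¾
448*((U(-8, 0) - 1*(-166)) + 399) = 448*((¾ - 1*(-166)) + 399) = 448*((¾ + 166) + 399) = 448*(667/4 + 399) = 448*(2263/4) = 253456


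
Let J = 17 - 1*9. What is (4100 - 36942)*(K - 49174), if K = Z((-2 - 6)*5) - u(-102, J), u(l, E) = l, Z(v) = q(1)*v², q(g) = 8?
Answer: 1191245024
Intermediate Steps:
Z(v) = 8*v²
J = 8 (J = 17 - 9 = 8)
K = 12902 (K = 8*((-2 - 6)*5)² - 1*(-102) = 8*(-8*5)² + 102 = 8*(-40)² + 102 = 8*1600 + 102 = 12800 + 102 = 12902)
(4100 - 36942)*(K - 49174) = (4100 - 36942)*(12902 - 49174) = -32842*(-36272) = 1191245024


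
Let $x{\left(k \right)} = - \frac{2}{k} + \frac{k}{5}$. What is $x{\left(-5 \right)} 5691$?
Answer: $- \frac{17073}{5} \approx -3414.6$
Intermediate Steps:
$x{\left(k \right)} = - \frac{2}{k} + \frac{k}{5}$ ($x{\left(k \right)} = - \frac{2}{k} + k \frac{1}{5} = - \frac{2}{k} + \frac{k}{5}$)
$x{\left(-5 \right)} 5691 = \left(- \frac{2}{-5} + \frac{1}{5} \left(-5\right)\right) 5691 = \left(\left(-2\right) \left(- \frac{1}{5}\right) - 1\right) 5691 = \left(\frac{2}{5} - 1\right) 5691 = \left(- \frac{3}{5}\right) 5691 = - \frac{17073}{5}$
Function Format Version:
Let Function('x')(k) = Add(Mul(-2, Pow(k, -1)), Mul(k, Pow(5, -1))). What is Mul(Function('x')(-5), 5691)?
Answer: Rational(-17073, 5) ≈ -3414.6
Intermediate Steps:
Function('x')(k) = Add(Mul(-2, Pow(k, -1)), Mul(Rational(1, 5), k)) (Function('x')(k) = Add(Mul(-2, Pow(k, -1)), Mul(k, Rational(1, 5))) = Add(Mul(-2, Pow(k, -1)), Mul(Rational(1, 5), k)))
Mul(Function('x')(-5), 5691) = Mul(Add(Mul(-2, Pow(-5, -1)), Mul(Rational(1, 5), -5)), 5691) = Mul(Add(Mul(-2, Rational(-1, 5)), -1), 5691) = Mul(Add(Rational(2, 5), -1), 5691) = Mul(Rational(-3, 5), 5691) = Rational(-17073, 5)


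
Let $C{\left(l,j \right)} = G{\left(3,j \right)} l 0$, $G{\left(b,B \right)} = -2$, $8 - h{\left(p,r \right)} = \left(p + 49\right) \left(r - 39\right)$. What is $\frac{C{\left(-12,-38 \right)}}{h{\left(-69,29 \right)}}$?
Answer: $0$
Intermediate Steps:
$h{\left(p,r \right)} = 8 - \left(-39 + r\right) \left(49 + p\right)$ ($h{\left(p,r \right)} = 8 - \left(p + 49\right) \left(r - 39\right) = 8 - \left(49 + p\right) \left(-39 + r\right) = 8 - \left(-39 + r\right) \left(49 + p\right)$)
$C{\left(l,j \right)} = 0$ ($C{\left(l,j \right)} = - 2 l 0 = 0$)
$\frac{C{\left(-12,-38 \right)}}{h{\left(-69,29 \right)}} = \frac{0}{1919 - 1421 + 39 \left(-69\right) - \left(-69\right) 29} = \frac{0}{1919 - 1421 - 2691 + 2001} = \frac{0}{-192} = 0 \left(- \frac{1}{192}\right) = 0$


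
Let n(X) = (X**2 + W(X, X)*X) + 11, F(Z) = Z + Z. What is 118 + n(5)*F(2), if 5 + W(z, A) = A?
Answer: 262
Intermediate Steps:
F(Z) = 2*Z
W(z, A) = -5 + A
n(X) = 11 + X**2 + X*(-5 + X) (n(X) = (X**2 + (-5 + X)*X) + 11 = (X**2 + X*(-5 + X)) + 11 = 11 + X**2 + X*(-5 + X))
118 + n(5)*F(2) = 118 + (11 + 5**2 + 5*(-5 + 5))*(2*2) = 118 + (11 + 25 + 5*0)*4 = 118 + (11 + 25 + 0)*4 = 118 + 36*4 = 118 + 144 = 262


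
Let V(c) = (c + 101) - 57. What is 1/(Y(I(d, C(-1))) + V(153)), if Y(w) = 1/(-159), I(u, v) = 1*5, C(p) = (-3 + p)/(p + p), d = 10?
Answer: 159/31322 ≈ 0.0050763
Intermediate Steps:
C(p) = (-3 + p)/(2*p) (C(p) = (-3 + p)/((2*p)) = (-3 + p)*(1/(2*p)) = (-3 + p)/(2*p))
I(u, v) = 5
Y(w) = -1/159
V(c) = 44 + c (V(c) = (101 + c) - 57 = 44 + c)
1/(Y(I(d, C(-1))) + V(153)) = 1/(-1/159 + (44 + 153)) = 1/(-1/159 + 197) = 1/(31322/159) = 159/31322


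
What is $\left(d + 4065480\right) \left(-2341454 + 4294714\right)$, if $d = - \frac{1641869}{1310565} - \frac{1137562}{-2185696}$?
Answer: $\frac{568669765537988003157839}{71612416956} \approx 7.9409 \cdot 10^{12}$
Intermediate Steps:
$d = - \frac{1048888781647}{1432248339120}$ ($d = \left(-1641869\right) \frac{1}{1310565} - - \frac{568781}{1092848} = - \frac{1641869}{1310565} + \frac{568781}{1092848} = - \frac{1048888781647}{1432248339120} \approx -0.73234$)
$\left(d + 4065480\right) \left(-2341454 + 4294714\right) = \left(- \frac{1048888781647}{1432248339120} + 4065480\right) \left(-2341454 + 4294714\right) = \frac{5822775928836795953}{1432248339120} \cdot 1953260 = \frac{568669765537988003157839}{71612416956}$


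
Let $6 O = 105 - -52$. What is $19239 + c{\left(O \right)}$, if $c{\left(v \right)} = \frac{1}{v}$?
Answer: $\frac{3020529}{157} \approx 19239.0$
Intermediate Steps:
$O = \frac{157}{6}$ ($O = \frac{105 - -52}{6} = \frac{105 + 52}{6} = \frac{1}{6} \cdot 157 = \frac{157}{6} \approx 26.167$)
$19239 + c{\left(O \right)} = 19239 + \frac{1}{\frac{157}{6}} = 19239 + \frac{6}{157} = \frac{3020529}{157}$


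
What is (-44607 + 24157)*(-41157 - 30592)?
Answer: 1467267050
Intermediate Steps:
(-44607 + 24157)*(-41157 - 30592) = -20450*(-71749) = 1467267050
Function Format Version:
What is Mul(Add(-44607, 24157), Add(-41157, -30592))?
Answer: 1467267050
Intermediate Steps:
Mul(Add(-44607, 24157), Add(-41157, -30592)) = Mul(-20450, -71749) = 1467267050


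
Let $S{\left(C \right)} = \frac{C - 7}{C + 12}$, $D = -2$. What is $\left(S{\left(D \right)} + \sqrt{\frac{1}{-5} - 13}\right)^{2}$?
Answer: $\frac{\left(9 - 2 i \sqrt{330}\right)^{2}}{100} \approx -12.39 - 6.5397 i$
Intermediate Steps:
$S{\left(C \right)} = \frac{-7 + C}{12 + C}$
$\left(S{\left(D \right)} + \sqrt{\frac{1}{-5} - 13}\right)^{2} = \left(\frac{-7 - 2}{12 - 2} + \sqrt{\frac{1}{-5} - 13}\right)^{2} = \left(\frac{1}{10} \left(-9\right) + \sqrt{- \frac{1}{5} - 13}\right)^{2} = \left(\frac{1}{10} \left(-9\right) + \sqrt{- \frac{66}{5}}\right)^{2} = \left(- \frac{9}{10} + \frac{i \sqrt{330}}{5}\right)^{2}$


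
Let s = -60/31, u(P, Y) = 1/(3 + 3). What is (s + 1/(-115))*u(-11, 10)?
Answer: -6931/21390 ≈ -0.32403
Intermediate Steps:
u(P, Y) = ⅙ (u(P, Y) = 1/6 = ⅙)
s = -60/31 (s = -60*1/31 = -60/31 ≈ -1.9355)
(s + 1/(-115))*u(-11, 10) = (-60/31 + 1/(-115))*(⅙) = (-60/31 - 1/115)*(⅙) = -6931/3565*⅙ = -6931/21390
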